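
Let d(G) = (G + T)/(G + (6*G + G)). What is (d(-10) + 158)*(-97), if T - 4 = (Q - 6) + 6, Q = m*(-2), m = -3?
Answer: -15326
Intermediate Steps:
Q = 6 (Q = -3*(-2) = 6)
T = 10 (T = 4 + ((6 - 6) + 6) = 4 + (0 + 6) = 4 + 6 = 10)
d(G) = (10 + G)/(8*G) (d(G) = (G + 10)/(G + (6*G + G)) = (10 + G)/(G + 7*G) = (10 + G)/((8*G)) = (10 + G)*(1/(8*G)) = (10 + G)/(8*G))
(d(-10) + 158)*(-97) = ((1/8)*(10 - 10)/(-10) + 158)*(-97) = ((1/8)*(-1/10)*0 + 158)*(-97) = (0 + 158)*(-97) = 158*(-97) = -15326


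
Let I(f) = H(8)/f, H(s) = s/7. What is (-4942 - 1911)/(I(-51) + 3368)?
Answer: -2446521/1202368 ≈ -2.0348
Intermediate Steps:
H(s) = s/7 (H(s) = s*(⅐) = s/7)
I(f) = 8/(7*f) (I(f) = ((⅐)*8)/f = 8/(7*f))
(-4942 - 1911)/(I(-51) + 3368) = (-4942 - 1911)/((8/7)/(-51) + 3368) = -6853/((8/7)*(-1/51) + 3368) = -6853/(-8/357 + 3368) = -6853/1202368/357 = -6853*357/1202368 = -2446521/1202368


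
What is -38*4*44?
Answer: -6688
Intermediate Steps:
-38*4*44 = -152*44 = -6688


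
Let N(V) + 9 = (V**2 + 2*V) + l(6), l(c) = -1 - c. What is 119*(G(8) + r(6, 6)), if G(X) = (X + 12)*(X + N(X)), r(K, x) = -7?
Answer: 170527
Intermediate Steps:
N(V) = -16 + V**2 + 2*V (N(V) = -9 + ((V**2 + 2*V) + (-1 - 1*6)) = -9 + ((V**2 + 2*V) + (-1 - 6)) = -9 + ((V**2 + 2*V) - 7) = -9 + (-7 + V**2 + 2*V) = -16 + V**2 + 2*V)
G(X) = (12 + X)*(-16 + X**2 + 3*X) (G(X) = (X + 12)*(X + (-16 + X**2 + 2*X)) = (12 + X)*(-16 + X**2 + 3*X))
119*(G(8) + r(6, 6)) = 119*((-192 + 8**3 + 15*8**2 + 20*8) - 7) = 119*((-192 + 512 + 15*64 + 160) - 7) = 119*((-192 + 512 + 960 + 160) - 7) = 119*(1440 - 7) = 119*1433 = 170527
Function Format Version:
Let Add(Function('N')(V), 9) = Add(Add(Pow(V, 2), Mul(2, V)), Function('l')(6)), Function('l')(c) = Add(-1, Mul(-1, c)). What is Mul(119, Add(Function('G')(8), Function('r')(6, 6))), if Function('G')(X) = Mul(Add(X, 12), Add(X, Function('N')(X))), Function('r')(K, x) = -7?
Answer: 170527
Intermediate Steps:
Function('N')(V) = Add(-16, Pow(V, 2), Mul(2, V)) (Function('N')(V) = Add(-9, Add(Add(Pow(V, 2), Mul(2, V)), Add(-1, Mul(-1, 6)))) = Add(-9, Add(Add(Pow(V, 2), Mul(2, V)), Add(-1, -6))) = Add(-9, Add(Add(Pow(V, 2), Mul(2, V)), -7)) = Add(-9, Add(-7, Pow(V, 2), Mul(2, V))) = Add(-16, Pow(V, 2), Mul(2, V)))
Function('G')(X) = Mul(Add(12, X), Add(-16, Pow(X, 2), Mul(3, X))) (Function('G')(X) = Mul(Add(X, 12), Add(X, Add(-16, Pow(X, 2), Mul(2, X)))) = Mul(Add(12, X), Add(-16, Pow(X, 2), Mul(3, X))))
Mul(119, Add(Function('G')(8), Function('r')(6, 6))) = Mul(119, Add(Add(-192, Pow(8, 3), Mul(15, Pow(8, 2)), Mul(20, 8)), -7)) = Mul(119, Add(Add(-192, 512, Mul(15, 64), 160), -7)) = Mul(119, Add(Add(-192, 512, 960, 160), -7)) = Mul(119, Add(1440, -7)) = Mul(119, 1433) = 170527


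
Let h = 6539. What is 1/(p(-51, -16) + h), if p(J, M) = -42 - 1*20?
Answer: 1/6477 ≈ 0.00015439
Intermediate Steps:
p(J, M) = -62 (p(J, M) = -42 - 20 = -62)
1/(p(-51, -16) + h) = 1/(-62 + 6539) = 1/6477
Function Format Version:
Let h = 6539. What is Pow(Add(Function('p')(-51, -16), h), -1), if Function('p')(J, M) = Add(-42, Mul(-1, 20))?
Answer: Rational(1, 6477) ≈ 0.00015439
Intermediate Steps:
Function('p')(J, M) = -62 (Function('p')(J, M) = Add(-42, -20) = -62)
Pow(Add(Function('p')(-51, -16), h), -1) = Pow(Add(-62, 6539), -1) = Pow(6477, -1) = Rational(1, 6477)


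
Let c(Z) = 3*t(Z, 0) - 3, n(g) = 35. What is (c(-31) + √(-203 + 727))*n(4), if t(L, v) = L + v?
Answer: -3360 + 70*√131 ≈ -2558.8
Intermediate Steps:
c(Z) = -3 + 3*Z (c(Z) = 3*(Z + 0) - 3 = 3*Z - 3 = -3 + 3*Z)
(c(-31) + √(-203 + 727))*n(4) = ((-3 + 3*(-31)) + √(-203 + 727))*35 = ((-3 - 93) + √524)*35 = (-96 + 2*√131)*35 = -3360 + 70*√131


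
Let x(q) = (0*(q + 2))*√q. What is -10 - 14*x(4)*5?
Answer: -10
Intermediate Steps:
x(q) = 0 (x(q) = (0*(2 + q))*√q = 0*√q = 0)
-10 - 14*x(4)*5 = -10 - 0*5 = -10 - 14*0 = -10 + 0 = -10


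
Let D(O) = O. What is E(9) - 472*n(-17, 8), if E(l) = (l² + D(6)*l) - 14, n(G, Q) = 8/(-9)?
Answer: 4865/9 ≈ 540.56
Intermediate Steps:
n(G, Q) = -8/9 (n(G, Q) = 8*(-⅑) = -8/9)
E(l) = -14 + l² + 6*l (E(l) = (l² + 6*l) - 14 = -14 + l² + 6*l)
E(9) - 472*n(-17, 8) = (-14 + 9² + 6*9) - 472*(-8/9) = (-14 + 81 + 54) + 3776/9 = 121 + 3776/9 = 4865/9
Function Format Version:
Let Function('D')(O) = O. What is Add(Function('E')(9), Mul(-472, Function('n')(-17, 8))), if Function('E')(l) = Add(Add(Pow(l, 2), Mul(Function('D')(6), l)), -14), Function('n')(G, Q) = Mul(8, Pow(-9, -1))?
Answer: Rational(4865, 9) ≈ 540.56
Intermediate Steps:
Function('n')(G, Q) = Rational(-8, 9) (Function('n')(G, Q) = Mul(8, Rational(-1, 9)) = Rational(-8, 9))
Function('E')(l) = Add(-14, Pow(l, 2), Mul(6, l)) (Function('E')(l) = Add(Add(Pow(l, 2), Mul(6, l)), -14) = Add(-14, Pow(l, 2), Mul(6, l)))
Add(Function('E')(9), Mul(-472, Function('n')(-17, 8))) = Add(Add(-14, Pow(9, 2), Mul(6, 9)), Mul(-472, Rational(-8, 9))) = Add(Add(-14, 81, 54), Rational(3776, 9)) = Add(121, Rational(3776, 9)) = Rational(4865, 9)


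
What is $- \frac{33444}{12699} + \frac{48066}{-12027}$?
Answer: $- \frac{37504486}{5656699} \approx -6.6301$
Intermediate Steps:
$- \frac{33444}{12699} + \frac{48066}{-12027} = \left(-33444\right) \frac{1}{12699} + 48066 \left(- \frac{1}{12027}\right) = - \frac{3716}{1411} - \frac{16022}{4009} = - \frac{37504486}{5656699}$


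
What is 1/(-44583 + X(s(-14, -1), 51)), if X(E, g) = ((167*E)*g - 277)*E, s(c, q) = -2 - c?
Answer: 1/1178541 ≈ 8.4851e-7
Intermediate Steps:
X(E, g) = E*(-277 + 167*E*g) (X(E, g) = (167*E*g - 277)*E = (-277 + 167*E*g)*E = E*(-277 + 167*E*g))
1/(-44583 + X(s(-14, -1), 51)) = 1/(-44583 + (-2 - 1*(-14))*(-277 + 167*(-2 - 1*(-14))*51)) = 1/(-44583 + (-2 + 14)*(-277 + 167*(-2 + 14)*51)) = 1/(-44583 + 12*(-277 + 167*12*51)) = 1/(-44583 + 12*(-277 + 102204)) = 1/(-44583 + 12*101927) = 1/(-44583 + 1223124) = 1/1178541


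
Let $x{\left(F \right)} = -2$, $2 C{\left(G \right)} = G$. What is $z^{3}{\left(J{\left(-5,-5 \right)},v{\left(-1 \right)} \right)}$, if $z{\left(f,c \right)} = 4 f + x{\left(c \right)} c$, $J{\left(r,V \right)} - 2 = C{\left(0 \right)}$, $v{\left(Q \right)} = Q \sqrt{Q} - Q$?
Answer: $144 + 208 i \approx 144.0 + 208.0 i$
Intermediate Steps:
$C{\left(G \right)} = \frac{G}{2}$
$v{\left(Q \right)} = Q^{\frac{3}{2}} - Q$
$J{\left(r,V \right)} = 2$ ($J{\left(r,V \right)} = 2 + \frac{1}{2} \cdot 0 = 2 + 0 = 2$)
$z{\left(f,c \right)} = - 2 c + 4 f$ ($z{\left(f,c \right)} = 4 f - 2 c = - 2 c + 4 f$)
$z^{3}{\left(J{\left(-5,-5 \right)},v{\left(-1 \right)} \right)} = \left(- 2 \left(\left(-1\right)^{\frac{3}{2}} - -1\right) + 4 \cdot 2\right)^{3} = \left(- 2 \left(- i + 1\right) + 8\right)^{3} = \left(- 2 \left(1 - i\right) + 8\right)^{3} = \left(\left(-2 + 2 i\right) + 8\right)^{3} = \left(6 + 2 i\right)^{3}$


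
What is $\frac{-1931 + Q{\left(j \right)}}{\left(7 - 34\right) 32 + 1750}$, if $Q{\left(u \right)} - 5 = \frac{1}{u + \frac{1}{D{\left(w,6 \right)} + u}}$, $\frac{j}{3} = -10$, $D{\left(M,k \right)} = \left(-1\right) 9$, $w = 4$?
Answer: $- \frac{2255385}{1037506} \approx -2.1739$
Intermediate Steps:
$D{\left(M,k \right)} = -9$
$j = -30$ ($j = 3 \left(-10\right) = -30$)
$Q{\left(u \right)} = 5 + \frac{1}{u + \frac{1}{-9 + u}}$
$\frac{-1931 + Q{\left(j \right)}}{\left(7 - 34\right) 32 + 1750} = \frac{-1931 + \frac{-4 - -1320 + 5 \left(-30\right)^{2}}{1 + \left(-30\right)^{2} - -270}}{\left(7 - 34\right) 32 + 1750} = \frac{-1931 + \frac{-4 + 1320 + 5 \cdot 900}{1 + 900 + 270}}{\left(-27\right) 32 + 1750} = \frac{-1931 + \frac{-4 + 1320 + 4500}{1171}}{-864 + 1750} = \frac{-1931 + \frac{1}{1171} \cdot 5816}{886} = \left(-1931 + \frac{5816}{1171}\right) \frac{1}{886} = \left(- \frac{2255385}{1171}\right) \frac{1}{886} = - \frac{2255385}{1037506}$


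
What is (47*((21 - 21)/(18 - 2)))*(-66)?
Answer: 0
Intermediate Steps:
(47*((21 - 21)/(18 - 2)))*(-66) = (47*(0/16))*(-66) = (47*(0*(1/16)))*(-66) = (47*0)*(-66) = 0*(-66) = 0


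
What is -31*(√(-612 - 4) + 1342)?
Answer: -41602 - 62*I*√154 ≈ -41602.0 - 769.4*I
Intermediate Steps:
-31*(√(-612 - 4) + 1342) = -31*(√(-616) + 1342) = -31*(2*I*√154 + 1342) = -31*(1342 + 2*I*√154) = -41602 - 62*I*√154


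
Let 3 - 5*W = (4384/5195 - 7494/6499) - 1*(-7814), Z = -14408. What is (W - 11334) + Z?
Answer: -4609253201191/168811525 ≈ -27304.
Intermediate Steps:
W = -263706924641/168811525 (W = ⅗ - ((4384/5195 - 7494/6499) - 1*(-7814))/5 = ⅗ - ((4384*(1/5195) - 7494*1/6499) + 7814)/5 = ⅗ - ((4384/5195 - 7494/6499) + 7814)/5 = ⅗ - (-10439714/33762305 + 7814)/5 = ⅗ - ⅕*263808211556/33762305 = ⅗ - 263808211556/168811525 = -263706924641/168811525 ≈ -1562.1)
(W - 11334) + Z = (-263706924641/168811525 - 11334) - 14408 = -2177016748991/168811525 - 14408 = -4609253201191/168811525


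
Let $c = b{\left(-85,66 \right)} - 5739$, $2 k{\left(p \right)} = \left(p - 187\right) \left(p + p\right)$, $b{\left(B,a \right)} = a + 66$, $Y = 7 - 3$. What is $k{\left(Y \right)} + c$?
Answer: $-6339$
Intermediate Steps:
$Y = 4$ ($Y = 7 - 3 = 4$)
$b{\left(B,a \right)} = 66 + a$
$k{\left(p \right)} = p \left(-187 + p\right)$ ($k{\left(p \right)} = \frac{\left(p - 187\right) \left(p + p\right)}{2} = \frac{\left(-187 + p\right) 2 p}{2} = \frac{2 p \left(-187 + p\right)}{2} = p \left(-187 + p\right)$)
$c = -5607$ ($c = \left(66 + 66\right) - 5739 = 132 - 5739 = -5607$)
$k{\left(Y \right)} + c = 4 \left(-187 + 4\right) - 5607 = 4 \left(-183\right) - 5607 = -732 - 5607 = -6339$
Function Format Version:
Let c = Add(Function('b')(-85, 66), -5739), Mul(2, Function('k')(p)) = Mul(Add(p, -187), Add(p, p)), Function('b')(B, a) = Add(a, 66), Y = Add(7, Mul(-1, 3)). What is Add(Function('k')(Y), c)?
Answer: -6339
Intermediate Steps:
Y = 4 (Y = Add(7, -3) = 4)
Function('b')(B, a) = Add(66, a)
Function('k')(p) = Mul(p, Add(-187, p)) (Function('k')(p) = Mul(Rational(1, 2), Mul(Add(p, -187), Add(p, p))) = Mul(Rational(1, 2), Mul(Add(-187, p), Mul(2, p))) = Mul(Rational(1, 2), Mul(2, p, Add(-187, p))) = Mul(p, Add(-187, p)))
c = -5607 (c = Add(Add(66, 66), -5739) = Add(132, -5739) = -5607)
Add(Function('k')(Y), c) = Add(Mul(4, Add(-187, 4)), -5607) = Add(Mul(4, -183), -5607) = Add(-732, -5607) = -6339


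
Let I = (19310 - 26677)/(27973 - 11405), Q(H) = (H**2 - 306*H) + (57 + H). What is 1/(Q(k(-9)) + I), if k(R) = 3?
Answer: -16568/14073599 ≈ -0.0011772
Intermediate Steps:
Q(H) = 57 + H**2 - 305*H
I = -7367/16568 ≈ -0.44465
1/(Q(k(-9)) + I) = 1/((57 + 3**2 - 305*3) - 7367/16568) = 1/((57 + 9 - 915) - 7367/16568) = 1/(-849 - 7367/16568) = 1/(-14073599/16568) = -16568/14073599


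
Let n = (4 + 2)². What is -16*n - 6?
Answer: -582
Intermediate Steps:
n = 36 (n = 6² = 36)
-16*n - 6 = -16*36 - 6 = -576 - 6 = -582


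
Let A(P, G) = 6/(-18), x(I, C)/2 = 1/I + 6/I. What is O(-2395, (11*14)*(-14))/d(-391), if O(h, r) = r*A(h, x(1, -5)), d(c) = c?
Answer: -2156/1173 ≈ -1.8380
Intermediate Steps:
x(I, C) = 14/I (x(I, C) = 2*(1/I + 6/I) = 2*(7/I) = 14/I)
A(P, G) = -⅓ (A(P, G) = 6*(-1/18) = -⅓)
O(h, r) = -r/3 (O(h, r) = r*(-⅓) = -r/3)
O(-2395, (11*14)*(-14))/d(-391) = -11*14*(-14)/3/(-391) = -154*(-14)/3*(-1/391) = -⅓*(-2156)*(-1/391) = (2156/3)*(-1/391) = -2156/1173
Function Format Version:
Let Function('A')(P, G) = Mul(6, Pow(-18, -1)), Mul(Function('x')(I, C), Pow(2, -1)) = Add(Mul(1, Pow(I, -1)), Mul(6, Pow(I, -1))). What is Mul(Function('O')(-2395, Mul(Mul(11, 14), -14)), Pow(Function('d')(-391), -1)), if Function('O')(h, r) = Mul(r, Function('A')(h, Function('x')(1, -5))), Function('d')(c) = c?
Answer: Rational(-2156, 1173) ≈ -1.8380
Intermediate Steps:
Function('x')(I, C) = Mul(14, Pow(I, -1)) (Function('x')(I, C) = Mul(2, Add(Mul(1, Pow(I, -1)), Mul(6, Pow(I, -1)))) = Mul(2, Add(Pow(I, -1), Mul(6, Pow(I, -1)))) = Mul(2, Mul(7, Pow(I, -1))) = Mul(14, Pow(I, -1)))
Function('A')(P, G) = Rational(-1, 3) (Function('A')(P, G) = Mul(6, Rational(-1, 18)) = Rational(-1, 3))
Function('O')(h, r) = Mul(Rational(-1, 3), r) (Function('O')(h, r) = Mul(r, Rational(-1, 3)) = Mul(Rational(-1, 3), r))
Mul(Function('O')(-2395, Mul(Mul(11, 14), -14)), Pow(Function('d')(-391), -1)) = Mul(Mul(Rational(-1, 3), Mul(Mul(11, 14), -14)), Pow(-391, -1)) = Mul(Mul(Rational(-1, 3), Mul(154, -14)), Rational(-1, 391)) = Mul(Mul(Rational(-1, 3), -2156), Rational(-1, 391)) = Mul(Rational(2156, 3), Rational(-1, 391)) = Rational(-2156, 1173)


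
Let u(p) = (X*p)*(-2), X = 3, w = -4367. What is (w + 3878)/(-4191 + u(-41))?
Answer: 163/1315 ≈ 0.12395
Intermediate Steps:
u(p) = -6*p (u(p) = (3*p)*(-2) = -6*p)
(w + 3878)/(-4191 + u(-41)) = (-4367 + 3878)/(-4191 - 6*(-41)) = -489/(-4191 + 246) = -489/(-3945) = -489*(-1/3945) = 163/1315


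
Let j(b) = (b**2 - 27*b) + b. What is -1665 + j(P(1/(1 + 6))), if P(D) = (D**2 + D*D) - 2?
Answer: -3866145/2401 ≈ -1610.2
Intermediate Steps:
P(D) = -2 + 2*D**2 (P(D) = (D**2 + D**2) - 2 = 2*D**2 - 2 = -2 + 2*D**2)
j(b) = b**2 - 26*b
-1665 + j(P(1/(1 + 6))) = -1665 + (-2 + 2*(1/(1 + 6))**2)*(-26 + (-2 + 2*(1/(1 + 6))**2)) = -1665 + (-2 + 2*(1/7)**2)*(-26 + (-2 + 2*(1/7)**2)) = -1665 + (-2 + 2*(1/49))*(-26 + (-2 + 2*(1/49))) = -1665 + (-2 + 2/49)*(-26 + (-2 + 2/49)) = -1665 - 96*(-26 - 96/49)/49 = -1665 - 96/49*(-1370/49) = -1665 + 131520/2401 = -3866145/2401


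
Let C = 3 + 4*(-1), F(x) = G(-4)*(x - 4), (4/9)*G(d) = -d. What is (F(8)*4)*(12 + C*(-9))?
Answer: 3024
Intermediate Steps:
G(d) = -9*d/4 (G(d) = 9*(-d)/4 = -9*d/4)
F(x) = -36 + 9*x (F(x) = (-9/4*(-4))*(x - 4) = 9*(-4 + x) = -36 + 9*x)
C = -1 (C = 3 - 4 = -1)
(F(8)*4)*(12 + C*(-9)) = ((-36 + 9*8)*4)*(12 - 1*(-9)) = ((-36 + 72)*4)*(12 + 9) = (36*4)*21 = 144*21 = 3024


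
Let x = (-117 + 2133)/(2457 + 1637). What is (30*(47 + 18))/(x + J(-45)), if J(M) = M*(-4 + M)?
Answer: 1330550/1504881 ≈ 0.88416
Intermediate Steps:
x = 1008/2047 (x = 2016/4094 = 2016*(1/4094) = 1008/2047 ≈ 0.49243)
(30*(47 + 18))/(x + J(-45)) = (30*(47 + 18))/(1008/2047 - 45*(-4 - 45)) = (30*65)/(1008/2047 - 45*(-49)) = 1950/(1008/2047 + 2205) = 1950/(4514643/2047) = 1950*(2047/4514643) = 1330550/1504881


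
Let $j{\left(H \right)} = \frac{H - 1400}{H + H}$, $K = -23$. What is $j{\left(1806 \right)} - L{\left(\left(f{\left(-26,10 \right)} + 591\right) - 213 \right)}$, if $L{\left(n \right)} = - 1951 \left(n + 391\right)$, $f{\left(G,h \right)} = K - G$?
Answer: $\frac{388592405}{258} \approx 1.5062 \cdot 10^{6}$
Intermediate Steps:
$f{\left(G,h \right)} = -23 - G$
$j{\left(H \right)} = \frac{-1400 + H}{2 H}$
$L{\left(n \right)} = -762841 - 1951 n$ ($L{\left(n \right)} = - 1951 \left(391 + n\right) = -762841 - 1951 n$)
$j{\left(1806 \right)} - L{\left(\left(f{\left(-26,10 \right)} + 591\right) - 213 \right)} = \frac{-1400 + 1806}{2 \cdot 1806} - \left(-762841 - 1951 \left(\left(\left(-23 - -26\right) + 591\right) - 213\right)\right) = \frac{1}{2} \cdot \frac{1}{1806} \cdot 406 - \left(-762841 - 1951 \left(\left(\left(-23 + 26\right) + 591\right) - 213\right)\right) = \frac{29}{258} - \left(-762841 - 1951 \left(\left(3 + 591\right) - 213\right)\right) = \frac{29}{258} - \left(-762841 - 1951 \left(594 - 213\right)\right) = \frac{29}{258} - \left(-762841 - 743331\right) = \frac{29}{258} - -1506172 = \frac{29}{258} + 1506172 = \frac{388592405}{258}$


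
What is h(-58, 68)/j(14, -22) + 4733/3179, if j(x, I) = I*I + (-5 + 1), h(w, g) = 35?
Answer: 476621/305184 ≈ 1.5618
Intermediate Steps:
j(x, I) = -4 + I² (j(x, I) = I² - 4 = -4 + I²)
h(-58, 68)/j(14, -22) + 4733/3179 = 35/(-4 + (-22)²) + 4733/3179 = 35/(-4 + 484) + 4733*(1/3179) = 35/480 + 4733/3179 = 35*(1/480) + 4733/3179 = 7/96 + 4733/3179 = 476621/305184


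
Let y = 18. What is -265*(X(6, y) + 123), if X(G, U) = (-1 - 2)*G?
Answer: -27825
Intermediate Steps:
X(G, U) = -3*G
-265*(X(6, y) + 123) = -265*(-3*6 + 123) = -265*(-18 + 123) = -265*105 = -27825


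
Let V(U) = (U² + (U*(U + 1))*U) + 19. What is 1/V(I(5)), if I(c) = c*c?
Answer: 1/16894 ≈ 5.9193e-5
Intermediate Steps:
I(c) = c²
V(U) = 19 + U² + U²*(1 + U) (V(U) = (U² + (U*(1 + U))*U) + 19 = (U² + U²*(1 + U)) + 19 = 19 + U² + U²*(1 + U))
1/V(I(5)) = 1/(19 + (5²)³ + 2*(5²)²) = 1/(19 + 25³ + 2*25²) = 1/(19 + 15625 + 2*625) = 1/(19 + 15625 + 1250) = 1/16894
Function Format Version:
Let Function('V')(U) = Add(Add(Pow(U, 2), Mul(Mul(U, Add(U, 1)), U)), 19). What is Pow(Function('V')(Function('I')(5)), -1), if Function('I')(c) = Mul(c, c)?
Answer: Rational(1, 16894) ≈ 5.9193e-5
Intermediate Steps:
Function('I')(c) = Pow(c, 2)
Function('V')(U) = Add(19, Pow(U, 2), Mul(Pow(U, 2), Add(1, U))) (Function('V')(U) = Add(Add(Pow(U, 2), Mul(Mul(U, Add(1, U)), U)), 19) = Add(Add(Pow(U, 2), Mul(Pow(U, 2), Add(1, U))), 19) = Add(19, Pow(U, 2), Mul(Pow(U, 2), Add(1, U))))
Pow(Function('V')(Function('I')(5)), -1) = Pow(Add(19, Pow(Pow(5, 2), 3), Mul(2, Pow(Pow(5, 2), 2))), -1) = Pow(Add(19, Pow(25, 3), Mul(2, Pow(25, 2))), -1) = Pow(Add(19, 15625, Mul(2, 625)), -1) = Pow(Add(19, 15625, 1250), -1) = Pow(16894, -1) = Rational(1, 16894)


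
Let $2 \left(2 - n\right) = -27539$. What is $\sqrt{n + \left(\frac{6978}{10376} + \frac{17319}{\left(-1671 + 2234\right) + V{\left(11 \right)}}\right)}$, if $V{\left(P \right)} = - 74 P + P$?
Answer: $\frac{\sqrt{9218512057915}}{25940} \approx 117.05$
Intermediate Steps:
$n = \frac{27543}{2}$ ($n = 2 - - \frac{27539}{2} = 2 + \frac{27539}{2} = \frac{27543}{2} \approx 13772.0$)
$V{\left(P \right)} = - 73 P$
$\sqrt{n + \left(\frac{6978}{10376} + \frac{17319}{\left(-1671 + 2234\right) + V{\left(11 \right)}}\right)} = \sqrt{\frac{27543}{2} + \left(\frac{6978}{10376} + \frac{17319}{\left(-1671 + 2234\right) - 803}\right)} = \sqrt{\frac{27543}{2} + \left(6978 \cdot \frac{1}{10376} + \frac{17319}{563 - 803}\right)} = \sqrt{\frac{27543}{2} + \left(\frac{3489}{5188} + \frac{17319}{-240}\right)} = \sqrt{\frac{27543}{2} + \left(\frac{3489}{5188} + 17319 \left(- \frac{1}{240}\right)\right)} = \sqrt{\frac{27543}{2} + \left(\frac{3489}{5188} - \frac{5773}{80}\right)} = \sqrt{\frac{27543}{2} - \frac{7417801}{103760}} = \sqrt{\frac{1421513039}{103760}} = \frac{\sqrt{9218512057915}}{25940}$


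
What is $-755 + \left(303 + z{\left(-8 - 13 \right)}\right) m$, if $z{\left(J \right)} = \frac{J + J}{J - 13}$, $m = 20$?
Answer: $\frac{90605}{17} \approx 5329.7$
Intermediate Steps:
$z{\left(J \right)} = \frac{2 J}{-13 + J}$
$-755 + \left(303 + z{\left(-8 - 13 \right)}\right) m = -755 + \left(303 + \frac{2 \left(-8 - 13\right)}{-13 - 21}\right) 20 = -755 + \left(303 + 2 \left(-21\right) \frac{1}{-13 - 21}\right) 20 = -755 + \left(303 + 2 \left(-21\right) \frac{1}{-34}\right) 20 = -755 + \left(303 + 2 \left(-21\right) \left(- \frac{1}{34}\right)\right) 20 = -755 + \left(303 + \frac{21}{17}\right) 20 = -755 + \frac{5172}{17} \cdot 20 = -755 + \frac{103440}{17} = \frac{90605}{17}$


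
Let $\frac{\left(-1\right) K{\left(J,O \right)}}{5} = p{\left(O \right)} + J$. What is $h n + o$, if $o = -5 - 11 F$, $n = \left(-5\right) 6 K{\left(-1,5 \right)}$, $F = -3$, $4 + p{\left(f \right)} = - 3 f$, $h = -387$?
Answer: $1161028$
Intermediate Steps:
$p{\left(f \right)} = -4 - 3 f$
$K{\left(J,O \right)} = 20 - 5 J + 15 O$ ($K{\left(J,O \right)} = - 5 \left(\left(-4 - 3 O\right) + J\right) = - 5 \left(-4 + J - 3 O\right) = 20 - 5 J + 15 O$)
$n = -3000$ ($n = \left(-5\right) 6 \left(20 - -5 + 15 \cdot 5\right) = - 30 \left(20 + 5 + 75\right) = \left(-30\right) 100 = -3000$)
$o = 28$ ($o = -5 - -33 = -5 + 33 = 28$)
$h n + o = \left(-387\right) \left(-3000\right) + 28 = 1161000 + 28 = 1161028$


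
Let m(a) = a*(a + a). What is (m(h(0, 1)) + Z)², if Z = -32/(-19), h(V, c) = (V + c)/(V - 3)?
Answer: 106276/29241 ≈ 3.6345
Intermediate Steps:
h(V, c) = (V + c)/(-3 + V)
m(a) = 2*a² (m(a) = a*(2*a) = 2*a²)
Z = 32/19 (Z = -32*(-1/19) = 32/19 ≈ 1.6842)
(m(h(0, 1)) + Z)² = (2*((0 + 1)/(-3 + 0))² + 32/19)² = (2*(1/(-3))² + 32/19)² = (2*(-⅓*1)² + 32/19)² = (2*(-⅓)² + 32/19)² = (2*(⅑) + 32/19)² = (2/9 + 32/19)² = (326/171)² = 106276/29241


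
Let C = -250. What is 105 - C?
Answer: 355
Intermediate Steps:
105 - C = 105 - 1*(-250) = 105 + 250 = 355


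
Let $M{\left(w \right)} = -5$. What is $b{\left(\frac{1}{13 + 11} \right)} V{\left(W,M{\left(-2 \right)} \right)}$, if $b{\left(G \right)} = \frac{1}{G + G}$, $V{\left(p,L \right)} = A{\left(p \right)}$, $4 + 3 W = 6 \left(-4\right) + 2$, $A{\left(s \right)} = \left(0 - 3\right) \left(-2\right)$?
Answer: $72$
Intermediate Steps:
$A{\left(s \right)} = 6$ ($A{\left(s \right)} = \left(-3\right) \left(-2\right) = 6$)
$W = - \frac{26}{3}$ ($W = - \frac{4}{3} + \frac{6 \left(-4\right) + 2}{3} = - \frac{4}{3} + \frac{-24 + 2}{3} = - \frac{4}{3} + \frac{1}{3} \left(-22\right) = - \frac{4}{3} - \frac{22}{3} = - \frac{26}{3} \approx -8.6667$)
$V{\left(p,L \right)} = 6$
$b{\left(G \right)} = \frac{1}{2 G}$
$b{\left(\frac{1}{13 + 11} \right)} V{\left(W,M{\left(-2 \right)} \right)} = \frac{1}{2 \frac{1}{13 + 11}} \cdot 6 = \frac{1}{2 \cdot \frac{1}{24}} \cdot 6 = \frac{\frac{1}{\frac{1}{24}}}{2} \cdot 6 = \frac{1}{2} \cdot 24 \cdot 6 = 12 \cdot 6 = 72$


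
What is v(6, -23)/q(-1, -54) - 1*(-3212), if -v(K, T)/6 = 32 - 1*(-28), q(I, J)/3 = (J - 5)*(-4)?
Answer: 189478/59 ≈ 3211.5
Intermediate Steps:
q(I, J) = 60 - 12*J (q(I, J) = 3*((J - 5)*(-4)) = 3*((-5 + J)*(-4)) = 3*(20 - 4*J) = 60 - 12*J)
v(K, T) = -360 (v(K, T) = -6*(32 - 1*(-28)) = -6*(32 + 28) = -6*60 = -360)
v(6, -23)/q(-1, -54) - 1*(-3212) = -360/(60 - 12*(-54)) - 1*(-3212) = -360/(60 + 648) + 3212 = -360/708 + 3212 = -360*1/708 + 3212 = -30/59 + 3212 = 189478/59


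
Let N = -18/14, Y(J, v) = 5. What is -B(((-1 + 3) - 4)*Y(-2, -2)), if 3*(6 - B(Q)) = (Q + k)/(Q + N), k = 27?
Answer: -1541/237 ≈ -6.5021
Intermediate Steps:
N = -9/7 (N = -18*1/14 = -9/7 ≈ -1.2857)
B(Q) = 6 - (27 + Q)/(3*(-9/7 + Q)) (B(Q) = 6 - (Q + 27)/(3*(Q - 9/7)) = 6 - (27 + Q)/(3*(-9/7 + Q)))
-B(((-1 + 3) - 4)*Y(-2, -2)) = -(-351 + 119*(((-1 + 3) - 4)*5))/(3*(-9 + 7*(((-1 + 3) - 4)*5))) = -(-351 + 119*((2 - 4)*5))/(3*(-9 + 7*((2 - 4)*5))) = -(-351 + 119*(-2*5))/(3*(-9 + 7*(-2*5))) = -(-351 + 119*(-10))/(3*(-9 + 7*(-10))) = -(-351 - 1190)/(3*(-9 - 70)) = -(-1541)/(3*(-79)) = -(-1)*(-1541)/(3*79) = -1*1541/237 = -1541/237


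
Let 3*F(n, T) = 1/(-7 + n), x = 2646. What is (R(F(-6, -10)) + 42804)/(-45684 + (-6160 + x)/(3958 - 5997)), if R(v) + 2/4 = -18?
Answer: -174479269/186292324 ≈ -0.93659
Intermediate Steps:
F(n, T) = 1/(3*(-7 + n))
R(v) = -37/2 (R(v) = -1/2 - 18 = -37/2)
(R(F(-6, -10)) + 42804)/(-45684 + (-6160 + x)/(3958 - 5997)) = (-37/2 + 42804)/(-45684 + (-6160 + 2646)/(3958 - 5997)) = 85571/(2*(-45684 - 3514/(-2039))) = 85571/(2*(-45684 - 3514*(-1/2039))) = 85571/(2*(-45684 + 3514/2039)) = 85571/(2*(-93146162/2039)) = (85571/2)*(-2039/93146162) = -174479269/186292324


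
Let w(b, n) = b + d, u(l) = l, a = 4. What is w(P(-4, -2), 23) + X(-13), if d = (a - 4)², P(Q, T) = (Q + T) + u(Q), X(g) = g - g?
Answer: -10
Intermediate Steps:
X(g) = 0
P(Q, T) = T + 2*Q (P(Q, T) = (Q + T) + Q = T + 2*Q)
d = 0 (d = (4 - 4)² = 0² = 0)
w(b, n) = b (w(b, n) = b + 0 = b)
w(P(-4, -2), 23) + X(-13) = (-2 + 2*(-4)) + 0 = (-2 - 8) + 0 = -10 + 0 = -10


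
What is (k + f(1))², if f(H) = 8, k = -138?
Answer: 16900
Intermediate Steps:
(k + f(1))² = (-138 + 8)² = (-130)² = 16900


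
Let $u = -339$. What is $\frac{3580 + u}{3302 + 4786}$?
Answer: $\frac{3241}{8088} \approx 0.40072$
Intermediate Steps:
$\frac{3580 + u}{3302 + 4786} = \frac{3580 - 339}{3302 + 4786} = \frac{3241}{8088}$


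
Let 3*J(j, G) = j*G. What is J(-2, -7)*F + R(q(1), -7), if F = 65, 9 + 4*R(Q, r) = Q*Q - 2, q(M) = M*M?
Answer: 1805/6 ≈ 300.83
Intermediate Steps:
q(M) = M**2
J(j, G) = G*j/3 (J(j, G) = (j*G)/3 = (G*j)/3 = G*j/3)
R(Q, r) = -11/4 + Q**2/4 (R(Q, r) = -9/4 + (Q*Q - 2)/4 = -9/4 + (Q**2 - 2)/4 = -9/4 + (-2 + Q**2)/4 = -9/4 + (-1/2 + Q**2/4) = -11/4 + Q**2/4)
J(-2, -7)*F + R(q(1), -7) = ((1/3)*(-7)*(-2))*65 + (-11/4 + (1**2)**2/4) = (14/3)*65 + (-11/4 + (1/4)*1**2) = 910/3 + (-11/4 + (1/4)*1) = 910/3 + (-11/4 + 1/4) = 910/3 - 5/2 = 1805/6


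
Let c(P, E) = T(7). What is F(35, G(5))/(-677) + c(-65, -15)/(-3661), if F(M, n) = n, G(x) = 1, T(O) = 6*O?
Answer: -4585/354071 ≈ -0.012949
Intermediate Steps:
c(P, E) = 42 (c(P, E) = 6*7 = 42)
F(35, G(5))/(-677) + c(-65, -15)/(-3661) = 1/(-677) + 42/(-3661) = 1*(-1/677) + 42*(-1/3661) = -1/677 - 6/523 = -4585/354071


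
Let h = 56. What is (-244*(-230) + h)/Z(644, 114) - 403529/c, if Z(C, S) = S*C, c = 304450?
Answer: -1565337733/2793937650 ≈ -0.56026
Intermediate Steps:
Z(C, S) = C*S
(-244*(-230) + h)/Z(644, 114) - 403529/c = (-244*(-230) + 56)/((644*114)) - 403529/304450 = (56120 + 56)/73416 - 403529*1/304450 = 56176*(1/73416) - 403529/304450 = 7022/9177 - 403529/304450 = -1565337733/2793937650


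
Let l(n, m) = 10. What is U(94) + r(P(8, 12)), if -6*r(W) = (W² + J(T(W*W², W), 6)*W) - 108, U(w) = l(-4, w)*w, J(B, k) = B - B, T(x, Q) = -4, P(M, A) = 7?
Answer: 5699/6 ≈ 949.83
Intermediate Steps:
J(B, k) = 0
U(w) = 10*w
r(W) = 18 - W²/6 (r(W) = -((W² + 0*W) - 108)/6 = -((W² + 0) - 108)/6 = -(W² - 108)/6 = -(-108 + W²)/6 = 18 - W²/6)
U(94) + r(P(8, 12)) = 10*94 + (18 - ⅙*7²) = 940 + (18 - ⅙*49) = 940 + (18 - 49/6) = 940 + 59/6 = 5699/6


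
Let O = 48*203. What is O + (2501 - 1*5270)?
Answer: 6975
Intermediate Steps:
O = 9744
O + (2501 - 1*5270) = 9744 + (2501 - 1*5270) = 9744 + (2501 - 5270) = 9744 - 2769 = 6975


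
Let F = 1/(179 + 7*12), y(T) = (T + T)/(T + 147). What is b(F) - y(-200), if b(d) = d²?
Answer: -27667547/3665957 ≈ -7.5472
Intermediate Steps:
y(T) = 2*T/(147 + T) (y(T) = (2*T)/(147 + T) = 2*T/(147 + T))
F = 1/263 (F = 1/(179 + 84) = 1/263 ≈ 0.0038023)
b(F) - y(-200) = (1/263)² - 2*(-200)/(147 - 200) = 1/69169 - 2*(-200)/(-53) = 1/69169 - 2*(-200)*(-1)/53 = 1/69169 - 1*400/53 = 1/69169 - 400/53 = -27667547/3665957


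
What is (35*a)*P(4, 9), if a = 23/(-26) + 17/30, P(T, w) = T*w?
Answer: -5208/13 ≈ -400.62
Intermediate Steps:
a = -62/195 (a = 23*(-1/26) + 17*(1/30) = -23/26 + 17/30 = -62/195 ≈ -0.31795)
(35*a)*P(4, 9) = (35*(-62/195))*(4*9) = -434/39*36 = -5208/13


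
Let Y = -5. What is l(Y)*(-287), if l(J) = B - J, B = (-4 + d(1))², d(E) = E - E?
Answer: -6027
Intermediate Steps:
d(E) = 0
B = 16 (B = (-4 + 0)² = (-4)² = 16)
l(J) = 16 - J
l(Y)*(-287) = (16 - 1*(-5))*(-287) = (16 + 5)*(-287) = 21*(-287) = -6027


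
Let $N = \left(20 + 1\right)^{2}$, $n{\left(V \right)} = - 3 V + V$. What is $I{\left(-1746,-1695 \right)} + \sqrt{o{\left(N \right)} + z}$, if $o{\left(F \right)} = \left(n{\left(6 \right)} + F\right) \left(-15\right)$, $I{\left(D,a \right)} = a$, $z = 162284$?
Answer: $-1695 + \sqrt{155849} \approx -1300.2$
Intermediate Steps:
$n{\left(V \right)} = - 2 V$
$N = 441$ ($N = 21^{2} = 441$)
$o{\left(F \right)} = 180 - 15 F$ ($o{\left(F \right)} = \left(\left(-2\right) 6 + F\right) \left(-15\right) = \left(-12 + F\right) \left(-15\right) = 180 - 15 F$)
$I{\left(-1746,-1695 \right)} + \sqrt{o{\left(N \right)} + z} = -1695 + \sqrt{\left(180 - 6615\right) + 162284} = -1695 + \sqrt{-6435 + 162284} = -1695 + \sqrt{155849}$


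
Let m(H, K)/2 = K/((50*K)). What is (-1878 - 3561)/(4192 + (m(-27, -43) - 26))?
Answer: -45325/34717 ≈ -1.3056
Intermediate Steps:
m(H, K) = 1/25 (m(H, K) = 2*(K/((50*K))) = 2*(K*(1/(50*K))) = 2*(1/50) = 1/25)
(-1878 - 3561)/(4192 + (m(-27, -43) - 26)) = (-1878 - 3561)/(4192 + (1/25 - 26)) = -5439/(4192 - 649/25) = -5439/104151/25 = -5439*25/104151 = -45325/34717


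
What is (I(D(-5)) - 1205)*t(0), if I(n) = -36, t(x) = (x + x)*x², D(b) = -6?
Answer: 0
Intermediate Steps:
t(x) = 2*x³ (t(x) = (2*x)*x² = 2*x³)
(I(D(-5)) - 1205)*t(0) = (-36 - 1205)*(2*0³) = -2482*0 = -1241*0 = 0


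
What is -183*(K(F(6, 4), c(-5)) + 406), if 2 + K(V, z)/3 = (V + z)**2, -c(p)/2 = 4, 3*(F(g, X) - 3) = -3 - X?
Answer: -102724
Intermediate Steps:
F(g, X) = 2 - X/3 (F(g, X) = 3 + (-3 - X)/3 = 3 + (-1 - X/3) = 2 - X/3)
c(p) = -8 (c(p) = -2*4 = -8)
K(V, z) = -6 + 3*(V + z)**2
-183*(K(F(6, 4), c(-5)) + 406) = -183*((-6 + 3*((2 - 1/3*4) - 8)**2) + 406) = -183*((-6 + 3*((2 - 4/3) - 8)**2) + 406) = -183*((-6 + 3*(2/3 - 8)**2) + 406) = -183*((-6 + 3*(-22/3)**2) + 406) = -183*((-6 + 3*(484/9)) + 406) = -183*((-6 + 484/3) + 406) = -183*(466/3 + 406) = -183*1684/3 = -102724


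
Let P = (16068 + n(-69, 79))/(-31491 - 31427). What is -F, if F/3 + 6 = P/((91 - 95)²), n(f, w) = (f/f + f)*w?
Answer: 2269059/125836 ≈ 18.032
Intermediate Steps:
n(f, w) = w*(1 + f) (n(f, w) = (1 + f)*w = w*(1 + f))
P = -5348/31459 (P = (16068 + 79*(1 - 69))/(-31491 - 31427) = (16068 + 79*(-68))/(-62918) = (16068 - 5372)*(-1/62918) = 10696*(-1/62918) = -5348/31459 ≈ -0.17000)
F = -2269059/125836 (F = -18 + 3*(-5348/(31459*(91 - 95)²)) = -18 + 3*(-5348/(31459*((-4)²))) = -18 + 3*(-5348/31459/16) = -18 + 3*(-5348/31459*1/16) = -18 + 3*(-1337/125836) = -18 - 4011/125836 = -2269059/125836 ≈ -18.032)
-F = -1*(-2269059/125836) = 2269059/125836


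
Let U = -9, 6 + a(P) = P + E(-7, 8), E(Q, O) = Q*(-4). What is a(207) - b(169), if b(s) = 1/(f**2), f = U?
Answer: 18548/81 ≈ 228.99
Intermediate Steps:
E(Q, O) = -4*Q
a(P) = 22 + P (a(P) = -6 + (P - 4*(-7)) = -6 + (P + 28) = -6 + (28 + P) = 22 + P)
f = -9
b(s) = 1/81 (b(s) = 1/((-9)**2) = 1/81)
a(207) - b(169) = (22 + 207) - 1*1/81 = 229 - 1/81 = 18548/81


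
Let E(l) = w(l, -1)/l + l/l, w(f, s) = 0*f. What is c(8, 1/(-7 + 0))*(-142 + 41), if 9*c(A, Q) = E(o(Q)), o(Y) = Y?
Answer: -101/9 ≈ -11.222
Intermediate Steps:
w(f, s) = 0
E(l) = 1 (E(l) = 0/l + l/l = 0 + 1 = 1)
c(A, Q) = ⅑ (c(A, Q) = (⅑)*1 = ⅑)
c(8, 1/(-7 + 0))*(-142 + 41) = (-142 + 41)/9 = (⅑)*(-101) = -101/9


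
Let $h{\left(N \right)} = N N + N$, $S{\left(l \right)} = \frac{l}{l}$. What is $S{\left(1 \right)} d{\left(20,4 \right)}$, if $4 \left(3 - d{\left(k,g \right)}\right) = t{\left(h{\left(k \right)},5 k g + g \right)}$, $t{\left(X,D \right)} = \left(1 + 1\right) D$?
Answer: $-199$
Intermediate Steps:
$S{\left(l \right)} = 1$
$h{\left(N \right)} = N + N^{2}$ ($h{\left(N \right)} = N^{2} + N = N + N^{2}$)
$t{\left(X,D \right)} = 2 D$
$d{\left(k,g \right)} = 3 - \frac{g}{2} - \frac{5 g k}{2}$ ($d{\left(k,g \right)} = 3 - \frac{2 \left(5 k g + g\right)}{4} = 3 - \frac{2 \left(5 g k + g\right)}{4} = 3 - \frac{2 \left(g + 5 g k\right)}{4} = 3 - \frac{2 g + 10 g k}{4} = 3 - \left(\frac{g}{2} + \frac{5 g k}{2}\right) = 3 - \frac{g}{2} - \frac{5 g k}{2}$)
$S{\left(1 \right)} d{\left(20,4 \right)} = 1 \left(3 - 2 \left(1 + 5 \cdot 20\right)\right) = 1 \left(3 - 2 \left(1 + 100\right)\right) = 1 \left(3 - 2 \cdot 101\right) = 1 \left(3 - 202\right) = 1 \left(-199\right) = -199$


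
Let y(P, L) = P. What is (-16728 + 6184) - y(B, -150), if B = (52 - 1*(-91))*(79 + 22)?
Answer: -24987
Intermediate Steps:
B = 14443 (B = (52 + 91)*101 = 143*101 = 14443)
(-16728 + 6184) - y(B, -150) = (-16728 + 6184) - 1*14443 = -10544 - 14443 = -24987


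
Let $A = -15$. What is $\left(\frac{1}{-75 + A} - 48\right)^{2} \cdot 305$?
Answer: $\frac{1138933501}{1620} \approx 7.0305 \cdot 10^{5}$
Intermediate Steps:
$\left(\frac{1}{-75 + A} - 48\right)^{2} \cdot 305 = \left(\frac{1}{-75 - 15} - 48\right)^{2} \cdot 305 = \left(\frac{1}{-90} - 48\right)^{2} \cdot 305 = \left(- \frac{1}{90} - 48\right)^{2} \cdot 305 = \left(- \frac{4321}{90}\right)^{2} \cdot 305 = \frac{18671041}{8100} \cdot 305 = \frac{1138933501}{1620}$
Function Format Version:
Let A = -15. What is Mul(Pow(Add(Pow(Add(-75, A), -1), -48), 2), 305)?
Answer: Rational(1138933501, 1620) ≈ 7.0305e+5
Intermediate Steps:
Mul(Pow(Add(Pow(Add(-75, A), -1), -48), 2), 305) = Mul(Pow(Add(Pow(Add(-75, -15), -1), -48), 2), 305) = Mul(Pow(Add(Pow(-90, -1), -48), 2), 305) = Mul(Pow(Add(Rational(-1, 90), -48), 2), 305) = Mul(Pow(Rational(-4321, 90), 2), 305) = Mul(Rational(18671041, 8100), 305) = Rational(1138933501, 1620)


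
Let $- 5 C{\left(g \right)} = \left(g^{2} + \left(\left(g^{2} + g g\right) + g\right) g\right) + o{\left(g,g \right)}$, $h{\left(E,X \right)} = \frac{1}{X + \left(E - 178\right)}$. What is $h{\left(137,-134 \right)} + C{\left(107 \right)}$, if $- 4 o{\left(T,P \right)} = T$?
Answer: $- \frac{346214019}{700} \approx -4.9459 \cdot 10^{5}$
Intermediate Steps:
$o{\left(T,P \right)} = - \frac{T}{4}$
$h{\left(E,X \right)} = \frac{1}{-178 + E + X}$ ($h{\left(E,X \right)} = \frac{1}{X + \left(-178 + E\right)} = \frac{1}{-178 + E + X}$)
$C{\left(g \right)} = - \frac{g^{2}}{5} + \frac{g}{20} - \frac{g \left(g + 2 g^{2}\right)}{5}$ ($C{\left(g \right)} = - \frac{\left(g^{2} + \left(\left(g^{2} + g g\right) + g\right) g\right) - \frac{g}{4}}{5} = - \frac{\left(g^{2} + \left(\left(g^{2} + g^{2}\right) + g\right) g\right) - \frac{g}{4}}{5} = - \frac{\left(g^{2} + \left(2 g^{2} + g\right) g\right) - \frac{g}{4}}{5} = - \frac{\left(g^{2} + \left(g + 2 g^{2}\right) g\right) - \frac{g}{4}}{5} = - \frac{\left(g^{2} + g \left(g + 2 g^{2}\right)\right) - \frac{g}{4}}{5} = - \frac{g^{2} - \frac{g}{4} + g \left(g + 2 g^{2}\right)}{5} = - \frac{g^{2}}{5} + \frac{g}{20} - \frac{g \left(g + 2 g^{2}\right)}{5}$)
$h{\left(137,-134 \right)} + C{\left(107 \right)} = \frac{1}{-178 + 137 - 134} + \frac{1}{20} \cdot 107 \left(1 - 856 - 8 \cdot 107^{2}\right) = \frac{1}{-175} + \frac{1}{20} \cdot 107 \left(1 - 856 - 91592\right) = - \frac{1}{175} + \frac{1}{20} \cdot 107 \left(1 - 856 - 91592\right) = - \frac{1}{175} + \frac{1}{20} \cdot 107 \left(-92447\right) = - \frac{1}{175} - \frac{9891829}{20} = - \frac{346214019}{700}$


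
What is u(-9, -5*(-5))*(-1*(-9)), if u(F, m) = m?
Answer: 225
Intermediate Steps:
u(-9, -5*(-5))*(-1*(-9)) = (-5*(-5))*(-1*(-9)) = 25*9 = 225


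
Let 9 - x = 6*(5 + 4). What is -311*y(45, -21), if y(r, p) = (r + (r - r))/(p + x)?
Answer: 4665/22 ≈ 212.05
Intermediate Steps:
x = -45 (x = 9 - 6*(5 + 4) = 9 - 6*9 = 9 - 1*54 = 9 - 54 = -45)
y(r, p) = r/(-45 + p) (y(r, p) = (r + (r - r))/(p - 45) = (r + 0)/(-45 + p) = r/(-45 + p))
-311*y(45, -21) = -13995/(-45 - 21) = -13995/(-66) = -13995*(-1)/66 = -311*(-15/22) = 4665/22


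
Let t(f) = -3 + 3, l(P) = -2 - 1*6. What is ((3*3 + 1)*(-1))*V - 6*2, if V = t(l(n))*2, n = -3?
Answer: -12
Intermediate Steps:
l(P) = -8 (l(P) = -2 - 6 = -8)
t(f) = 0
V = 0 (V = 0*2 = 0)
((3*3 + 1)*(-1))*V - 6*2 = ((3*3 + 1)*(-1))*0 - 6*2 = ((9 + 1)*(-1))*0 - 12 = (10*(-1))*0 - 12 = -10*0 - 12 = 0 - 12 = -12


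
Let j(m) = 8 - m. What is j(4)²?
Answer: 16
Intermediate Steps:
j(4)² = (8 - 1*4)² = (8 - 4)² = 4² = 16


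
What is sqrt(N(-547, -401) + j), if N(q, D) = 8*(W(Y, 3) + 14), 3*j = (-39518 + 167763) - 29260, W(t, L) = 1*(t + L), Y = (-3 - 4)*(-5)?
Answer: sqrt(33411) ≈ 182.79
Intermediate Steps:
Y = 35 (Y = -7*(-5) = 35)
W(t, L) = L + t (W(t, L) = 1*(L + t) = L + t)
j = 32995 (j = ((-39518 + 167763) - 29260)/3 = (128245 - 29260)/3 = (1/3)*98985 = 32995)
N(q, D) = 416 (N(q, D) = 8*((3 + 35) + 14) = 8*(38 + 14) = 8*52 = 416)
sqrt(N(-547, -401) + j) = sqrt(416 + 32995) = sqrt(33411)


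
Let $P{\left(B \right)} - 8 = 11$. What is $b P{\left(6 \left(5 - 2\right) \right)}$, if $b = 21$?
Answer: $399$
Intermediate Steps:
$P{\left(B \right)} = 19$ ($P{\left(B \right)} = 8 + 11 = 19$)
$b P{\left(6 \left(5 - 2\right) \right)} = 21 \cdot 19 = 399$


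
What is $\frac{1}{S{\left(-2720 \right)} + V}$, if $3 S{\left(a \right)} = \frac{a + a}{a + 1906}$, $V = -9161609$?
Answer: $- \frac{1221}{11186321869} \approx -1.0915 \cdot 10^{-7}$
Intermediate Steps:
$S{\left(a \right)} = \frac{2 a}{3 \left(1906 + a\right)}$ ($S{\left(a \right)} = \frac{\left(a + a\right) \frac{1}{a + 1906}}{3} = \frac{2 a \frac{1}{1906 + a}}{3} = \frac{2 a}{3 \left(1906 + a\right)}$)
$\frac{1}{S{\left(-2720 \right)} + V} = \frac{1}{\frac{2}{3} \left(-2720\right) \frac{1}{1906 - 2720} - 9161609} = \frac{1}{\frac{2}{3} \left(-2720\right) \frac{1}{-814} - 9161609} = \frac{1}{\frac{2}{3} \left(-2720\right) \left(- \frac{1}{814}\right) - 9161609} = \frac{1}{\frac{2720}{1221} - 9161609} = \frac{1}{- \frac{11186321869}{1221}} = - \frac{1221}{11186321869}$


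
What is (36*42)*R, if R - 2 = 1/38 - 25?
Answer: -659988/19 ≈ -34736.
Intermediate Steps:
R = -873/38 (R = 2 + (1/38 - 25) = 2 - 949/38 = -873/38 ≈ -22.974)
(36*42)*R = (36*42)*(-873/38) = 1512*(-873/38) = -659988/19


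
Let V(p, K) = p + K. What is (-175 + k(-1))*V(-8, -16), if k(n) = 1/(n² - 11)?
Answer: 21012/5 ≈ 4202.4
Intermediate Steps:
k(n) = 1/(-11 + n²)
V(p, K) = K + p
(-175 + k(-1))*V(-8, -16) = (-175 + 1/(-11 + (-1)²))*(-16 - 8) = (-175 + 1/(-11 + 1))*(-24) = (-175 + 1/(-10))*(-24) = (-175 - ⅒)*(-24) = -1751/10*(-24) = 21012/5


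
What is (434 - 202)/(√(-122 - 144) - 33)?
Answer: -7656/1355 - 232*I*√266/1355 ≈ -5.6502 - 2.7925*I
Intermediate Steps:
(434 - 202)/(√(-122 - 144) - 33) = 232/(√(-266) - 33) = 232/(I*√266 - 33) = 232/(-33 + I*√266)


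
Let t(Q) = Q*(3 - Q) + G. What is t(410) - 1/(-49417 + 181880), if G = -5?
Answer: -22104763126/132463 ≈ -1.6688e+5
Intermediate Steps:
t(Q) = -5 + Q*(3 - Q) (t(Q) = Q*(3 - Q) - 5 = -5 + Q*(3 - Q))
t(410) - 1/(-49417 + 181880) = (-5 - 1*410² + 3*410) - 1/(-49417 + 181880) = (-5 - 1*168100 + 1230) - 1/132463 = (-5 - 168100 + 1230) - 1*1/132463 = -166875 - 1/132463 = -22104763126/132463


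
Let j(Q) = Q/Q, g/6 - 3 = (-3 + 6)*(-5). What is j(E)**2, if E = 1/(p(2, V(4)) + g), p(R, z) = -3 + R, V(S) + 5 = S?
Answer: 1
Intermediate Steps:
V(S) = -5 + S
g = -72 (g = 18 + 6*((-3 + 6)*(-5)) = 18 + 6*(3*(-5)) = 18 + 6*(-15) = 18 - 90 = -72)
E = -1/73 (E = 1/((-3 + 2) - 72) = 1/(-1 - 72) = 1/(-73) = -1/73 ≈ -0.013699)
j(Q) = 1
j(E)**2 = 1**2 = 1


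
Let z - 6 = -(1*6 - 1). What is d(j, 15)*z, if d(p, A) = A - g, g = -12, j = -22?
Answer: 27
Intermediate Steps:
d(p, A) = 12 + A (d(p, A) = A - 1*(-12) = A + 12 = 12 + A)
z = 1 (z = 6 - (1*6 - 1) = 6 - (6 - 1) = 6 - 1*5 = 6 - 5 = 1)
d(j, 15)*z = (12 + 15)*1 = 27*1 = 27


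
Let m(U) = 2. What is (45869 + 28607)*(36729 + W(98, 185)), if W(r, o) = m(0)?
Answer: 2735577956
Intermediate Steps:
W(r, o) = 2
(45869 + 28607)*(36729 + W(98, 185)) = (45869 + 28607)*(36729 + 2) = 74476*36731 = 2735577956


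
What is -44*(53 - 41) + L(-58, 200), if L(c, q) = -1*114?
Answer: -642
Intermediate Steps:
L(c, q) = -114
-44*(53 - 41) + L(-58, 200) = -44*(53 - 41) - 114 = -44*12 - 114 = -528 - 114 = -642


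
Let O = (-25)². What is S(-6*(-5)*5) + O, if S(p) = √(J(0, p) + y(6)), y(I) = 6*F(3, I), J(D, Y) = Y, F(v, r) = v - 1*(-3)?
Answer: 625 + √186 ≈ 638.64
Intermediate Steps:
F(v, r) = 3 + v (F(v, r) = v + 3 = 3 + v)
y(I) = 36 (y(I) = 6*(3 + 3) = 6*6 = 36)
O = 625
S(p) = √(36 + p) (S(p) = √(p + 36) = √(36 + p))
S(-6*(-5)*5) + O = √(36 - 6*(-5)*5) + 625 = √(36 + 30*5) + 625 = √(36 + 150) + 625 = √186 + 625 = 625 + √186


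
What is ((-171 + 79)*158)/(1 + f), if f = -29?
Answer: 3634/7 ≈ 519.14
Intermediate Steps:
((-171 + 79)*158)/(1 + f) = ((-171 + 79)*158)/(1 - 29) = -92*158/(-28) = -14536*(-1/28) = 3634/7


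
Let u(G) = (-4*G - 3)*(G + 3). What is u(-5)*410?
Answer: -13940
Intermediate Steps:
u(G) = (-3 - 4*G)*(3 + G)
u(-5)*410 = (-9 - 15*(-5) - 4*(-5)**2)*410 = (-9 + 75 - 4*25)*410 = (-9 + 75 - 100)*410 = -34*410 = -13940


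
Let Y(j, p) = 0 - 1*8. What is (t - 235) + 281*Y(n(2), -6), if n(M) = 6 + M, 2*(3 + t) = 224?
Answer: -2374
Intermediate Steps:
t = 109 (t = -3 + (½)*224 = -3 + 112 = 109)
Y(j, p) = -8 (Y(j, p) = 0 - 8 = -8)
(t - 235) + 281*Y(n(2), -6) = (109 - 235) + 281*(-8) = -126 - 2248 = -2374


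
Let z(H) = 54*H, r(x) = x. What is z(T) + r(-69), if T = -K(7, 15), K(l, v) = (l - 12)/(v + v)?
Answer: -60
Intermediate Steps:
K(l, v) = (-12 + l)/(2*v) (K(l, v) = (-12 + l)/((2*v)) = (-12 + l)*(1/(2*v)) = (-12 + l)/(2*v))
T = ⅙ (T = -(-12 + 7)/(2*15) = -(-5)/(2*15) = -1*(-⅙) = ⅙ ≈ 0.16667)
z(T) + r(-69) = 54*(⅙) - 69 = 9 - 69 = -60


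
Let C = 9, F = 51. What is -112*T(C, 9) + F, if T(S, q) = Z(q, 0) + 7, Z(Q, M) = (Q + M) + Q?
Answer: -2749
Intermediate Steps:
Z(Q, M) = M + 2*Q (Z(Q, M) = (M + Q) + Q = M + 2*Q)
T(S, q) = 7 + 2*q (T(S, q) = (0 + 2*q) + 7 = 2*q + 7 = 7 + 2*q)
-112*T(C, 9) + F = -112*(7 + 2*9) + 51 = -112*(7 + 18) + 51 = -112*25 + 51 = -2800 + 51 = -2749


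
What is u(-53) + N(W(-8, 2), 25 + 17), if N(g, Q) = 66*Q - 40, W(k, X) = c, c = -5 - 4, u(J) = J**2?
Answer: 5541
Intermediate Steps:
c = -9
W(k, X) = -9
N(g, Q) = -40 + 66*Q
u(-53) + N(W(-8, 2), 25 + 17) = (-53)**2 + (-40 + 66*(25 + 17)) = 2809 + (-40 + 66*42) = 2809 + (-40 + 2772) = 2809 + 2732 = 5541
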